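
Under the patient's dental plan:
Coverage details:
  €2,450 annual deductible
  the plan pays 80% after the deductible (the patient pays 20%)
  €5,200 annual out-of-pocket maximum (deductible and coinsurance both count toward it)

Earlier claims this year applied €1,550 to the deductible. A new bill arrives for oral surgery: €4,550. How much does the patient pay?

€1,630

Remaining deductible: €2,450 − €1,550 = €900.
That leaves €4,550 − €900 = €3,650 for coinsurance.
20% of €3,650 = €730 falls to the patient.
So the patient owes €900 + €730 = €1,630 before any cap.
Total out-of-pocket so far would be €1,550 + €1,630 = €3,180, below the €5,200 cap — no reduction.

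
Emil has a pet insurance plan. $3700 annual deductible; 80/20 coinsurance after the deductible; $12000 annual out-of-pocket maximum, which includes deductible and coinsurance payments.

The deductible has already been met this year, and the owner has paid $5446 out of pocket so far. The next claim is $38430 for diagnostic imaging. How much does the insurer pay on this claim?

$31876

With the deductible met, the entire $38430 is subject to coinsurance.
Coinsurance: $38430 × 20% = $7686.
That would bring total out-of-pocket to $13132, past the $12000 cap. The owner is capped at $12000 − $5446 = $6554 on this claim.
The insurer covers the remainder: $38430 − $6554 = $31876.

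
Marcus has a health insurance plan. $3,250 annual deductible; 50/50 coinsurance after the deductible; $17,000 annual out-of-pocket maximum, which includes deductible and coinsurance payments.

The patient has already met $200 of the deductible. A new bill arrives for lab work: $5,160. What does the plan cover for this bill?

Remaining deductible: $3,250 − $200 = $3,050.
After the $3,050 deductible portion, $5,160 − $3,050 = $2,110 is subject to coinsurance.
Coinsurance: $2,110 × 50% = $1,055.
So the patient owes $3,050 + $1,055 = $4,105 before any cap.
Cumulative spending $200 + $4,105 = $4,305 stays under the $17,000 maximum.
The insurer covers the remainder: $5,160 − $4,105 = $1,055.

$1,055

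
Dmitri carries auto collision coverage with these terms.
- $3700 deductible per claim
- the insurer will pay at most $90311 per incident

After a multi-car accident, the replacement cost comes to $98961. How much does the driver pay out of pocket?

Subtract the deductible: $98961 − $3700 = $95261.
The $90311 per-incident cap binds; insurer pays $90311.
The driver bears the rest of the original loss: $98961 − $90311 = $8650.

$8650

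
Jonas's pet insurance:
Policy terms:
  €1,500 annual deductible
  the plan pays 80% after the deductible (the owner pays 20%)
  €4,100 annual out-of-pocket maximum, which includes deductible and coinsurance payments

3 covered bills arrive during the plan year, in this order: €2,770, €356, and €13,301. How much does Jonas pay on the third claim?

€2,274.80

#1 (€2,770): €1,500 finishes the deductible; €1,270 goes to coinsurance; coinsurance €1,270 × 20% = €254. Owner owes €1,754 (running OOP €1,754).
#2 (€356): deductible met; 20% of €356 = €71.20. Owner pays €71.20; OOP now €1,825.20.
#3 (€13,301): deductible already satisfied, so owner's share is 20% × €13,301 = €2,660.20. OOP would hit €4,485.40 > €4,100, so the cap limits the owner to €4,100 − €1,825.20 = €2,274.80.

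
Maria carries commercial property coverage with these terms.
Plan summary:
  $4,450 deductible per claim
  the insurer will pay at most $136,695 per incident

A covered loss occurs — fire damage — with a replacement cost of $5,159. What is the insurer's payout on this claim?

$709

Less the $4,450 deductible: $5,159 − $4,450 = $709.
$709 is within the $136,695 limit, so the insurer pays $709.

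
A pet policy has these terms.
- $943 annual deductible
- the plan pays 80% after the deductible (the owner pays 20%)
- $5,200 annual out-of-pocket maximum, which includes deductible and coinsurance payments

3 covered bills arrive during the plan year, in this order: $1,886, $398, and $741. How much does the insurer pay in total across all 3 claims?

$1,665.60

Bill 1, $1,886: $943 finishes the deductible; $943 goes to coinsurance; owner's 20% is $188.60. Owner pays $1,131.60; OOP now $1,131.60. Plan pays $1,886 − $1,131.60 = $754.40.
Bill 2, $398: deductible already satisfied, so owner's share is 20% × $398 = $79.60. Owner pays $79.60; OOP now $1,211.20. Insurer: $398 − $79.60 = $318.40.
Bill 3, $741: 20% coinsurance on $741 = $148.20. Owner pays $148.20; OOP now $1,359.40. Plan pays $741 − $148.20 = $592.80.
Insurer total = bills − owner's total = $3,025 − $1,359.40 = $1,665.60.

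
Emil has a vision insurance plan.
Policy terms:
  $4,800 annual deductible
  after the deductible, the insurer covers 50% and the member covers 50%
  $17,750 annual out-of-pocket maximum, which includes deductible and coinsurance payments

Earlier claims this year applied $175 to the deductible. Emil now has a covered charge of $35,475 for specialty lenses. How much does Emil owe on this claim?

$175 of the $4,800 deductible is already met, leaving $4,625.
That leaves $35,475 − $4,625 = $30,850 for coinsurance.
Member's 50% share of $30,850 is $15,425.
Member responsibility before any cap: $4,625 + $15,425 = $20,050.
Year-to-date out-of-pocket would reach $175 + $20,050 = $20,225, above the $17,750 maximum, so the member pays only $17,750 − $175 = $17,575.

$17,575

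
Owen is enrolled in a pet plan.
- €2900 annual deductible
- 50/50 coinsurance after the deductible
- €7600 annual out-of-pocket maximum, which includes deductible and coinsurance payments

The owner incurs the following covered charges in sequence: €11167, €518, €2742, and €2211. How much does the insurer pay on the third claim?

€2434.50

#1 (€11167): €2900 finishes the deductible; €8267 goes to coinsurance; coinsurance €8267 × 50% = €4133.50. Owner owes €7033.50 (running OOP €7033.50). Insurer: €11167 − €7033.50 = €4133.50.
#2 (€518): deductible met; 50% of €518 = €259. Owner pays €259; OOP now €7292.50. Insurer: €518 − €259 = €259.
#3 (€2742): 50% coinsurance on €2742 = €1371. Adding that to €7292.50 gives €8663.50, past the €7600 cap; owner pays only €7600 − €7292.50 = €307.50. Plan pays €2742 − €307.50 = €2434.50.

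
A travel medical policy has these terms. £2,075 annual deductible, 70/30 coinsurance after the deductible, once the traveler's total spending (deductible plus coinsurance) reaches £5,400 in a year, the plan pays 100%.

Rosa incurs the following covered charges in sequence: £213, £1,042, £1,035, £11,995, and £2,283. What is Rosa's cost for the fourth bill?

Bill 1, £213: entire amount goes to the deductible. Cost to traveler: £213. OOP to date £213.
Bill 2, £1,042: all of it applies to the deductible. Traveler owes £1,042 (running OOP £1,255).
Bill 3, £1,035: deductible takes £820, £215 remains; 30% of £215 = £64.50. Traveler owes £884.50 (running OOP £2,139.50).
Bill 4, £11,995: deductible already satisfied, so traveler's share is 30% × £11,995 = £3,598.50. Adding that to £2,139.50 gives £5,738, past the £5,400 cap; traveler pays only £5,400 − £2,139.50 = £3,260.50.

£3,260.50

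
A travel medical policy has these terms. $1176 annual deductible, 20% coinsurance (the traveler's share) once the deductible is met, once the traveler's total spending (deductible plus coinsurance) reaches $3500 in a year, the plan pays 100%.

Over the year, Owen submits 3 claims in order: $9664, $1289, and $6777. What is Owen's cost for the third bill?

$368.60

Claim 1 ($9664): $1176 to deductible, leaving $8488; coinsurance $8488 × 20% = $1697.60. Cost to traveler: $2873.60. OOP to date $2873.60.
Claim 2 ($1289): deductible met; 20% of $1289 = $257.80. Traveler pays $257.80; OOP now $3131.40.
Claim 3 ($6777): 20% coinsurance on $6777 = $1355.40. Adding that to $3131.40 gives $4486.80, past the $3500 cap; traveler pays only $3500 − $3131.40 = $368.60.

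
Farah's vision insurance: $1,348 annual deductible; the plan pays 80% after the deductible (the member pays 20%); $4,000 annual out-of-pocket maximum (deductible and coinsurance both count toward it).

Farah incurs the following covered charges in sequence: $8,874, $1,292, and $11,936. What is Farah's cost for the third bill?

Claim 1 — $8,874: deductible takes $1,348, $7,526 remains; member's 20% is $1,505.20. Member pays $2,853.20; OOP now $2,853.20.
Claim 2 — $1,292: deductible met; 20% of $1,292 = $258.40. Cost to member: $258.40. OOP to date $3,111.60.
Claim 3 — $11,936: deductible met; 20% of $11,936 = $2,387.20. OOP would hit $5,498.80 > $4,000, so the cap limits the member to $4,000 − $3,111.60 = $888.40.

$888.40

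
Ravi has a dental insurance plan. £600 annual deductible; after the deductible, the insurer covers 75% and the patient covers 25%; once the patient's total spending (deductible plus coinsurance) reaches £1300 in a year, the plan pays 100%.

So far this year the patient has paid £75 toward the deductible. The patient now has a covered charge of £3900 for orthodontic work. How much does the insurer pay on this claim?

Deductible still to meet: £600 − £75 = £525.
That leaves £3900 − £525 = £3375 for coinsurance.
Patient's 25% share of £3375 is £843.75.
So the patient owes £525 + £843.75 = £1368.75 before any cap.
Year-to-date out-of-pocket would reach £75 + £1368.75 = £1443.75, above the £1300 maximum, so the patient pays only £1300 − £75 = £1225.
Insurer pays the balance: £3900 − £1225 = £2675.

£2675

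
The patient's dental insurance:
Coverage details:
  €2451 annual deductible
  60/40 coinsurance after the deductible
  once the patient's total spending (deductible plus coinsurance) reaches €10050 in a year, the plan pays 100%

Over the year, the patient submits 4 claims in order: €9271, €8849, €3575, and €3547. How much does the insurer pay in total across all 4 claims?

€15192

Bill 1, €9271: €2451 to deductible, leaving €6820; 40% of €6820 = €2728. Cost to patient: €5179. OOP to date €5179. Plan pays €9271 − €5179 = €4092.
Bill 2, €8849: deductible already satisfied, so patient's share is 40% × €8849 = €3539.60. Cost to patient: €3539.60. OOP to date €8718.60. Insurer: €8849 − €3539.60 = €5309.40.
Bill 3, €3575: 40% coinsurance on €3575 = €1430. That would push OOP to €10148.60, over the €10050 cap, so patient pays €10050 − €8718.60 = €1331.40. Insurer: €3575 − €1331.40 = €2243.60.
Bill 4, €3547: deductible met; 40% of €3547 = €1418.80. That would push OOP to €11468.80, over the €10050 cap, so patient pays €10050 − €10050 = €0. Insurer: €3547 − €0 = €3547.
Insurer total = bills − patient's total = €25242 − €10050 = €15192.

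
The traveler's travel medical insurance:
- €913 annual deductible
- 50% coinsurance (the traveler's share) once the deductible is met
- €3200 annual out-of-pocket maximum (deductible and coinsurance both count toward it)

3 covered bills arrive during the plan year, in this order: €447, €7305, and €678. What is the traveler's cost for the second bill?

Claim 1 (€447): all of it applies to the deductible. Traveler pays €447; OOP now €447.
Claim 2 (€7305): €466 to deductible, leaving €6839; traveler's 50% is €3419.50. Deductible plus coinsurance: €466 + €3419.50 = €3885.50. Adding that to €447 gives €4332.50, past the €3200 cap; traveler pays only €3200 − €447 = €2753.

€2753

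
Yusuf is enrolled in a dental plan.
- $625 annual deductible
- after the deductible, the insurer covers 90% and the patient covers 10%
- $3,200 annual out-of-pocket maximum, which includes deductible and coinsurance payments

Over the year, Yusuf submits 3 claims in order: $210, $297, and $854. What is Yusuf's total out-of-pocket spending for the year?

#1 ($210): entire amount goes to the deductible. Patient pays $210; OOP now $210.
#2 ($297): all of it applies to the deductible. Patient owes $297 (running OOP $507).
#3 ($854): deductible takes $118, $736 remains; 10% of $736 = $73.60. Patient owes $191.60 (running OOP $698.60).
Summing the patient's payments: $210 + $297 + $191.60 = $698.60.

$698.60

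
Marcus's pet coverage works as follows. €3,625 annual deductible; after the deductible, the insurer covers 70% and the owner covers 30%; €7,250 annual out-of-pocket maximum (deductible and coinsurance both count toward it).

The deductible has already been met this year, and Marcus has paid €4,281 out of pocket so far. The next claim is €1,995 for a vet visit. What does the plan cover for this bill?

€1,396.50

The deductible is already satisfied, so the full bill goes to coinsurance.
Coinsurance: €1,995 × 30% = €598.50.
Total out-of-pocket so far would be €4,281 + €598.50 = €4,879.50, below the €7,250 cap — no reduction.
The plan picks up €1,995 − €598.50 = €1,396.50.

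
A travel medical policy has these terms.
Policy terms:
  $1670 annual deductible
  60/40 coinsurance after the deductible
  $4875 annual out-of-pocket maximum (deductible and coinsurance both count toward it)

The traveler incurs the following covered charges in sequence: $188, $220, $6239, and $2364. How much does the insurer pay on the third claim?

$2986.20

Claim 1 ($188): entire amount goes to the deductible. Traveler pays $188; OOP now $188. Plan pays $188 − $188 = $0.
Claim 2 ($220): fully absorbed by the deductible. Traveler owes $220 (running OOP $408). Plan pays $220 − $220 = $0.
Claim 3 ($6239): $1262 finishes the deductible; $4977 goes to coinsurance; coinsurance $4977 × 40% = $1990.80. Cost to traveler: $3252.80. OOP to date $3660.80. Insurer: $6239 − $3252.80 = $2986.20.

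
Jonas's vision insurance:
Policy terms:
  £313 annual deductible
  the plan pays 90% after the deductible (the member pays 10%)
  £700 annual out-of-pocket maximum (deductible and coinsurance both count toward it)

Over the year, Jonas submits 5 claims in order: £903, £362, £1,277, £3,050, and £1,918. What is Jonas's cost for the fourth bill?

£164.10

#1 (£903): £313 finishes the deductible; £590 goes to coinsurance; 10% of £590 = £59. Cost to member: £372. OOP to date £372.
#2 (£362): deductible already satisfied, so member's share is 10% × £362 = £36.20. Member pays £36.20; OOP now £408.20.
#3 (£1,277): deductible already satisfied, so member's share is 10% × £1,277 = £127.70. Cost to member: £127.70. OOP to date £535.90.
#4 (£3,050): 10% coinsurance on £3,050 = £305. Adding that to £535.90 gives £840.90, past the £700 cap; member pays only £700 − £535.90 = £164.10.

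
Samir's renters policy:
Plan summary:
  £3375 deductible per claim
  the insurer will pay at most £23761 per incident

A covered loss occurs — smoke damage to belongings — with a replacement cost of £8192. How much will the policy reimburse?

After the deductible, £8192 − £3375 = £4817 remains.
That's under the £23761 cap, so the insurer reimburses the full £4817.

£4817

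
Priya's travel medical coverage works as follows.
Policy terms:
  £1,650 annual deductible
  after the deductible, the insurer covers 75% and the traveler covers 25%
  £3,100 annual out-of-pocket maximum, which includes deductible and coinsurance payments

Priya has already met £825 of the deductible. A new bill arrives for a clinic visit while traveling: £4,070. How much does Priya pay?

£825 of the £1,650 deductible is already met, leaving £825.
After the £825 deductible portion, £4,070 − £825 = £3,245 is subject to coinsurance.
25% of £3,245 = £811.25 falls to the traveler.
That puts the traveler's cost at £825 + £811.25 = £1,636.25 before any cap.
Year-to-date out-of-pocket becomes £825 + £1,636.25 = £2,461.25, still under the £3,100 maximum, so no cap applies.

£1,636.25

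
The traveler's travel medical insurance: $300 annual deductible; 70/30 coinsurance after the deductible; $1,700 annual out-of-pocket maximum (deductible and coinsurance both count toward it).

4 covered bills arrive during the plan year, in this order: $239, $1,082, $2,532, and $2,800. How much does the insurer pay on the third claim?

$1,772.40

Bill 1, $239: fully absorbed by the deductible. Traveler pays $239; OOP now $239. Insurer: $239 − $239 = $0.
Bill 2, $1,082: deductible takes $61, $1,021 remains; traveler's 30% is $306.30. Cost to traveler: $367.30. OOP to date $606.30. Insurer: $1,082 − $367.30 = $714.70.
Bill 3, $2,532: deductible already satisfied, so traveler's share is 30% × $2,532 = $759.60. Cost to traveler: $759.60. OOP to date $1,365.90. Insurer: $2,532 − $759.60 = $1,772.40.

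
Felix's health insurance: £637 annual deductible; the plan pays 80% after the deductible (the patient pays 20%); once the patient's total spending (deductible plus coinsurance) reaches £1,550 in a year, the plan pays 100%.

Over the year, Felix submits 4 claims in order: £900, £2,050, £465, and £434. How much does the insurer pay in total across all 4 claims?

#1 (£900): £637 finishes the deductible; £263 goes to coinsurance; coinsurance £263 × 20% = £52.60. Cost to patient: £689.60. OOP to date £689.60. Insurer: £900 − £689.60 = £210.40.
#2 (£2,050): deductible met; 20% of £2,050 = £410. Patient pays £410; OOP now £1,099.60. Plan pays £2,050 − £410 = £1,640.
#3 (£465): 20% coinsurance on £465 = £93. Cost to patient: £93. OOP to date £1,192.60. Insurer: £465 − £93 = £372.
#4 (£434): 20% coinsurance on £434 = £86.80. Patient owes £86.80 (running OOP £1,279.40). Plan pays £434 − £86.80 = £347.20.
Insurer total: £210.40 + £1,640 + £372 + £347.20 = £2,569.60.

£2,569.60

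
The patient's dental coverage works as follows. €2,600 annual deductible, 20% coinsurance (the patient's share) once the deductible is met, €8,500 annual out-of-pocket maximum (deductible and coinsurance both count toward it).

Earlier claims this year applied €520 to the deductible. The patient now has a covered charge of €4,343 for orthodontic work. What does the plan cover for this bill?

Remaining deductible: €2,600 − €520 = €2,080.
The remaining €2,263 (= €4,343 − €2,080) moves to coinsurance.
Coinsurance: €2,263 × 20% = €452.60.
Patient responsibility before any cap: €2,080 + €452.60 = €2,532.60.
Total out-of-pocket so far would be €520 + €2,532.60 = €3,052.60, below the €8,500 cap — no reduction.
Insurer pays the balance: €4,343 − €2,532.60 = €1,810.40.

€1,810.40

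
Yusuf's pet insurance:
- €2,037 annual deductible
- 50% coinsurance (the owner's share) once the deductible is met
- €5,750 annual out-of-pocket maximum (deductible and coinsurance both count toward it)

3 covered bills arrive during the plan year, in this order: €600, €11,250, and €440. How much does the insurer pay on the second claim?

€6,100

Claim 1 (€600): entire amount goes to the deductible. Cost to owner: €600. OOP to date €600. Insurer: €600 − €600 = €0.
Claim 2 (€11,250): deductible takes €1,437, €9,813 remains; coinsurance €9,813 × 50% = €4,906.50. Claim cost before the cap: €1,437 + €4,906.50 = €6,343.50. That would push OOP to €6,943.50, over the €5,750 cap, so owner pays €5,750 − €600 = €5,150. Insurer: €11,250 − €5,150 = €6,100.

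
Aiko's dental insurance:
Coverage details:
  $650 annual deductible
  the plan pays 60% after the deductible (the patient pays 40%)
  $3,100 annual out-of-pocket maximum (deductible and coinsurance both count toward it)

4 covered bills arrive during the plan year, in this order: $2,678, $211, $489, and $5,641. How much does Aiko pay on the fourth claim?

$1,358.80

Claim 1 ($2,678): $650 to deductible, leaving $2,028; coinsurance $2,028 × 40% = $811.20. Cost to patient: $1,461.20. OOP to date $1,461.20.
Claim 2 ($211): deductible already satisfied, so patient's share is 40% × $211 = $84.40. Patient pays $84.40; OOP now $1,545.60.
Claim 3 ($489): deductible already satisfied, so patient's share is 40% × $489 = $195.60. Patient owes $195.60 (running OOP $1,741.20).
Claim 4 ($5,641): deductible already satisfied, so patient's share is 40% × $5,641 = $2,256.40. Adding that to $1,741.20 gives $3,997.60, past the $3,100 cap; patient pays only $3,100 − $1,741.20 = $1,358.80.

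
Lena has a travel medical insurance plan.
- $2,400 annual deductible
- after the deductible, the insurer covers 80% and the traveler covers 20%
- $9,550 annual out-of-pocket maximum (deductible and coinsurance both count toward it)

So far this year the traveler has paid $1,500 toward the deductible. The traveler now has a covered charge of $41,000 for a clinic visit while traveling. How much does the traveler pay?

Deductible still to meet: $2,400 − $1,500 = $900.
The remaining $40,100 (= $41,000 − $900) moves to coinsurance.
20% of $40,100 = $8,020 falls to the traveler.
So the traveler owes $900 + $8,020 = $8,920 before any cap.
Adding $8,920 to the $1,500 already spent would give $10,420, which exceeds the $9,550 cap; the traveler pays just $9,550 − $1,500 = $8,050.

$8,050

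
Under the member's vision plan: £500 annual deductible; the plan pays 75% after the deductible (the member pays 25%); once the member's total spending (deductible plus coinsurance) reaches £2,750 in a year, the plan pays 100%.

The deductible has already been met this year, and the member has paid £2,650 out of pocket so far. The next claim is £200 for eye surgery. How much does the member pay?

£50

The deductible is already satisfied, so the full bill goes to coinsurance.
Member's 25% share of £200 is £50.
Total out-of-pocket so far would be £2,650 + £50 = £2,700, below the £2,750 cap — no reduction.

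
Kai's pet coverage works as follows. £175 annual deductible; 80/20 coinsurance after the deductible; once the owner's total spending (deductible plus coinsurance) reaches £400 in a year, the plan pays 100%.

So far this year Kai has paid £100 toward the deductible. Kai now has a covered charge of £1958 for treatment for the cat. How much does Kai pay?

£100 of the £175 deductible is already met, leaving £75.
That leaves £1958 − £75 = £1883 for coinsurance.
Owner's 20% share of £1883 is £376.60.
Owner responsibility before any cap: £75 + £376.60 = £451.60.
Adding £451.60 to the £100 already spent would give £551.60, which exceeds the £400 cap; the owner pays just £400 − £100 = £300.

£300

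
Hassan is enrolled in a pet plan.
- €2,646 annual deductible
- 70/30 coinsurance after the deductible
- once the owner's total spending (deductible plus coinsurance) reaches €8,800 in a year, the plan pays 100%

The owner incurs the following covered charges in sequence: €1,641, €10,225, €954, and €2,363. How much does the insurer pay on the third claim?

€667.80

Claim 1 (€1,641): entire amount goes to the deductible. Cost to owner: €1,641. OOP to date €1,641. Insurer: €1,641 − €1,641 = €0.
Claim 2 (€10,225): €1,005 finishes the deductible; €9,220 goes to coinsurance; 30% of €9,220 = €2,766. Owner owes €3,771 (running OOP €5,412). Plan pays €10,225 − €3,771 = €6,454.
Claim 3 (€954): deductible already satisfied, so owner's share is 30% × €954 = €286.20. Cost to owner: €286.20. OOP to date €5,698.20. Plan pays €954 − €286.20 = €667.80.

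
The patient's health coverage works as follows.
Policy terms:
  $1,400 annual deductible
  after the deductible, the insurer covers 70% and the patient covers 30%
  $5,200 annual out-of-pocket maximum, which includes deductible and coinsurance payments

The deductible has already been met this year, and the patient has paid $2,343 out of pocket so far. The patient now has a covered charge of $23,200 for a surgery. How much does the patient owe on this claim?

$2,857

The deductible is already satisfied, so the full bill goes to coinsurance.
30% of $23,200 = $6,960 falls to the patient.
That would bring total out-of-pocket to $9,303, past the $5,200 cap. The patient is capped at $5,200 − $2,343 = $2,857 on this claim.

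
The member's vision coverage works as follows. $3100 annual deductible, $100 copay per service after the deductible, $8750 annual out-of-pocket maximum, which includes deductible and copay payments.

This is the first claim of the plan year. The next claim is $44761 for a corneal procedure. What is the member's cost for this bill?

$3200

Nothing has been paid toward the $3100 deductible, so the first $3100 of this charge is applied there.
After the $3100 deductible portion, $44761 − $3100 = $41661 is subject to the copay.
Copay on this service: $100.
That puts the member's cost at $3100 + $100 = $3200 before any cap.
Year-to-date out-of-pocket becomes $0 + $3200 = $3200, still under the $8750 maximum, so no cap applies.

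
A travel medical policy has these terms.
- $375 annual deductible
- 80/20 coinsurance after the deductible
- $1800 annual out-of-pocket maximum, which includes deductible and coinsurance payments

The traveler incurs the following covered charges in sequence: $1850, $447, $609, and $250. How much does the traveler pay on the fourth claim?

$50

#1 ($1850): deductible takes $375, $1475 remains; 20% of $1475 = $295. Cost to traveler: $670. OOP to date $670.
#2 ($447): deductible already satisfied, so traveler's share is 20% × $447 = $89.40. Cost to traveler: $89.40. OOP to date $759.40.
#3 ($609): 20% coinsurance on $609 = $121.80. Cost to traveler: $121.80. OOP to date $881.20.
#4 ($250): deductible met; 20% of $250 = $50. Cost to traveler: $50. OOP to date $931.20.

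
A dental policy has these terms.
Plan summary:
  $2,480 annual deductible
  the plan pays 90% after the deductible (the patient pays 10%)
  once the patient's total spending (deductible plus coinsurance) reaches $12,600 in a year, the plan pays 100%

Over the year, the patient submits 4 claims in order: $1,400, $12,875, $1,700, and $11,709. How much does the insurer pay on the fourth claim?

$10,538.10

Bill 1, $1,400: entire amount goes to the deductible. Patient owes $1,400 (running OOP $1,400). Insurer: $1,400 − $1,400 = $0.
Bill 2, $12,875: $1,080 finishes the deductible; $11,795 goes to coinsurance; 10% of $11,795 = $1,179.50. Cost to patient: $2,259.50. OOP to date $3,659.50. Insurer: $12,875 − $2,259.50 = $10,615.50.
Bill 3, $1,700: 10% coinsurance on $1,700 = $170. Cost to patient: $170. OOP to date $3,829.50. Insurer: $1,700 − $170 = $1,530.
Bill 4, $11,709: 10% coinsurance on $11,709 = $1,170.90. Cost to patient: $1,170.90. OOP to date $5,000.40. Insurer: $11,709 − $1,170.90 = $10,538.10.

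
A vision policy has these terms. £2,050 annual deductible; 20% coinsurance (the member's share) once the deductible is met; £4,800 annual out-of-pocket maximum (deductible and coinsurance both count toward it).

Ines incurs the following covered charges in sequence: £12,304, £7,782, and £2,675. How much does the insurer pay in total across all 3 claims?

#1 (£12,304): £2,050 to deductible, leaving £10,254; coinsurance £10,254 × 20% = £2,050.80. Cost to member: £4,100.80. OOP to date £4,100.80. Plan pays £12,304 − £4,100.80 = £8,203.20.
#2 (£7,782): 20% coinsurance on £7,782 = £1,556.40. That would push OOP to £5,657.20, over the £4,800 cap, so member pays £4,800 − £4,100.80 = £699.20. Insurer: £7,782 − £699.20 = £7,082.80.
#3 (£2,675): 20% coinsurance on £2,675 = £535. Adding that to £4,800 gives £5,335, past the £4,800 cap; member pays only £4,800 − £4,800 = £0. Plan pays £2,675 − £0 = £2,675.
Insurer total: £8,203.20 + £7,082.80 + £2,675 = £17,961.

£17,961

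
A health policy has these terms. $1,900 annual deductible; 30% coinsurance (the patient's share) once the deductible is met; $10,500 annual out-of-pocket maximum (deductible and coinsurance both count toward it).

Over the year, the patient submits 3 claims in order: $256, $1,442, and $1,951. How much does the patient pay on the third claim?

$726.70

#1 ($256): entire amount goes to the deductible. Patient pays $256; OOP now $256.
#2 ($1,442): entire amount goes to the deductible. Cost to patient: $1,442. OOP to date $1,698.
#3 ($1,951): deductible takes $202, $1,749 remains; coinsurance $1,749 × 30% = $524.70. Cost to patient: $726.70. OOP to date $2,424.70.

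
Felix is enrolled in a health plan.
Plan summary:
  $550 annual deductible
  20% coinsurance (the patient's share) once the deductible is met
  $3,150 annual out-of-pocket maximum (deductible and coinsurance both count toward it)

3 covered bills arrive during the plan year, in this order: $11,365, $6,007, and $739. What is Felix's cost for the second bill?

Claim 1 ($11,365): $550 to deductible, leaving $10,815; 20% of $10,815 = $2,163. Cost to patient: $2,713. OOP to date $2,713.
Claim 2 ($6,007): deductible met; 20% of $6,007 = $1,201.40. That would push OOP to $3,914.40, over the $3,150 cap, so patient pays $3,150 − $2,713 = $437.

$437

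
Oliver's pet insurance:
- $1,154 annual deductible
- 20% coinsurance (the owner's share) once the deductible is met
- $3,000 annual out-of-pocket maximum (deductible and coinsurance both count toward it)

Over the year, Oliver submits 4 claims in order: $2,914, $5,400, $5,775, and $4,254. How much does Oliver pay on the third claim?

$414

Bill 1, $2,914: deductible takes $1,154, $1,760 remains; coinsurance $1,760 × 20% = $352. Cost to owner: $1,506. OOP to date $1,506.
Bill 2, $5,400: 20% coinsurance on $5,400 = $1,080. Owner owes $1,080 (running OOP $2,586).
Bill 3, $5,775: deductible already satisfied, so owner's share is 20% × $5,775 = $1,155. Adding that to $2,586 gives $3,741, past the $3,000 cap; owner pays only $3,000 − $2,586 = $414.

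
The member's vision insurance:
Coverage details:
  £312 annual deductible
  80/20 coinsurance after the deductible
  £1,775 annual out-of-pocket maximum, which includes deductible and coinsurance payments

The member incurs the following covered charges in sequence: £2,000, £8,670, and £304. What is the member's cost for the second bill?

Claim 1 (£2,000): deductible takes £312, £1,688 remains; 20% of £1,688 = £337.60. Cost to member: £649.60. OOP to date £649.60.
Claim 2 (£8,670): 20% coinsurance on £8,670 = £1,734. OOP would hit £2,383.60 > £1,775, so the cap limits the member to £1,775 − £649.60 = £1,125.40.

£1,125.40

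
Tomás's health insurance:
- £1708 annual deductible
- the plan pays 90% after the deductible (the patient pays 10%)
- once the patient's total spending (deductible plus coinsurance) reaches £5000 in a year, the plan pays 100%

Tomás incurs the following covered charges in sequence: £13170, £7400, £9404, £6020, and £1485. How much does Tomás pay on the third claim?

£940.40

Claim 1 (£13170): deductible takes £1708, £11462 remains; 10% of £11462 = £1146.20. Patient pays £2854.20; OOP now £2854.20.
Claim 2 (£7400): 10% coinsurance on £7400 = £740. Patient pays £740; OOP now £3594.20.
Claim 3 (£9404): deductible already satisfied, so patient's share is 10% × £9404 = £940.40. Patient owes £940.40 (running OOP £4534.60).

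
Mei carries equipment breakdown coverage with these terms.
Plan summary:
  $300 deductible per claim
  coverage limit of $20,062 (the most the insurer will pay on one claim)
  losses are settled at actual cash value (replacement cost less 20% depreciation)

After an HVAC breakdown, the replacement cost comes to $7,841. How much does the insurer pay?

$5,972.80

Actual cash value after 20% depreciation: $7,841 × 80% = $6,272.80.
After the deductible, $6,272.80 − $300 = $5,972.80 remains.
$5,972.80 is within the $20,062 limit, so the insurer pays $5,972.80.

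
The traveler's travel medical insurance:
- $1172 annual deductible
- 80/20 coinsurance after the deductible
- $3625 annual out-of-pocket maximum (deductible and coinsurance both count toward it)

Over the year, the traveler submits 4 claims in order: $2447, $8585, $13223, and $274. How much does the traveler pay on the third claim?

Bill 1, $2447: deductible takes $1172, $1275 remains; traveler's 20% is $255. Cost to traveler: $1427. OOP to date $1427.
Bill 2, $8585: deductible met; 20% of $8585 = $1717. Traveler owes $1717 (running OOP $3144).
Bill 3, $13223: deductible already satisfied, so traveler's share is 20% × $13223 = $2644.60. That would push OOP to $5788.60, over the $3625 cap, so traveler pays $3625 − $3144 = $481.

$481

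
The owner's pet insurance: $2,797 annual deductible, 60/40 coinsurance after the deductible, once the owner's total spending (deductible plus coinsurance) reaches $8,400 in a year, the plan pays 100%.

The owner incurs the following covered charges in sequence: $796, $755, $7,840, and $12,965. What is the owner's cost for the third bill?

$3,883.60

#1 ($796): entire amount goes to the deductible. Cost to owner: $796. OOP to date $796.
#2 ($755): entire amount goes to the deductible. Owner owes $755 (running OOP $1,551).
#3 ($7,840): $1,246 to deductible, leaving $6,594; owner's 40% is $2,637.60. Owner owes $3,883.60 (running OOP $5,434.60).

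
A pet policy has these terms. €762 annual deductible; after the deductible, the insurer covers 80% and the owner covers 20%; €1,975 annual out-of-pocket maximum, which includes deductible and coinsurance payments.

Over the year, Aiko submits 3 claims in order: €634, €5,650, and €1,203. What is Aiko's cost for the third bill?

€108.60

Claim 1 — €634: fully absorbed by the deductible. Cost to owner: €634. OOP to date €634.
Claim 2 — €5,650: €128 finishes the deductible; €5,522 goes to coinsurance; owner's 20% is €1,104.40. Owner pays €1,232.40; OOP now €1,866.40.
Claim 3 — €1,203: 20% coinsurance on €1,203 = €240.60. OOP would hit €2,107 > €1,975, so the cap limits the owner to €1,975 − €1,866.40 = €108.60.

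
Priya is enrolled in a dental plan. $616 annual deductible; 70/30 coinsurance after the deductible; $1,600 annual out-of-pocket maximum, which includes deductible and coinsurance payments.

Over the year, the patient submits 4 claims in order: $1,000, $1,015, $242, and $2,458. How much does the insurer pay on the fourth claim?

Claim 1 ($1,000): $616 finishes the deductible; $384 goes to coinsurance; 30% of $384 = $115.20. Patient pays $731.20; OOP now $731.20. Plan pays $1,000 − $731.20 = $268.80.
Claim 2 ($1,015): 30% coinsurance on $1,015 = $304.50. Patient owes $304.50 (running OOP $1,035.70). Insurer: $1,015 − $304.50 = $710.50.
Claim 3 ($242): deductible already satisfied, so patient's share is 30% × $242 = $72.60. Cost to patient: $72.60. OOP to date $1,108.30. Insurer: $242 − $72.60 = $169.40.
Claim 4 ($2,458): deductible met; 30% of $2,458 = $737.40. That would push OOP to $1,845.70, over the $1,600 cap, so patient pays $1,600 − $1,108.30 = $491.70. Plan pays $2,458 − $491.70 = $1,966.30.

$1,966.30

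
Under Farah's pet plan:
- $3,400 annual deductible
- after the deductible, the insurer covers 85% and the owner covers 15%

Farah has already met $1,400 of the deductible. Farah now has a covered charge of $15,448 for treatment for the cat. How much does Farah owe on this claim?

$4,017.20

Deductible still to meet: $3,400 − $1,400 = $2,000.
That leaves $15,448 − $2,000 = $13,448 for coinsurance.
Owner's 15% share of $13,448 is $2,017.20.
So the owner owes $2,000 + $2,017.20 = $4,017.20.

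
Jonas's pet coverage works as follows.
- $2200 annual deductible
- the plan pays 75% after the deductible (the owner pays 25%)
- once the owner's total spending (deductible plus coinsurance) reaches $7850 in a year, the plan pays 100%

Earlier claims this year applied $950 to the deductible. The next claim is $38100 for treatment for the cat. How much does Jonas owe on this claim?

$6900

Deductible still to meet: $2200 − $950 = $1250.
That leaves $38100 − $1250 = $36850 for coinsurance.
25% of $36850 = $9212.50 falls to the owner.
Owner responsibility before any cap: $1250 + $9212.50 = $10462.50.
That would bring total out-of-pocket to $11412.50, past the $7850 cap. The owner is capped at $7850 − $950 = $6900 on this claim.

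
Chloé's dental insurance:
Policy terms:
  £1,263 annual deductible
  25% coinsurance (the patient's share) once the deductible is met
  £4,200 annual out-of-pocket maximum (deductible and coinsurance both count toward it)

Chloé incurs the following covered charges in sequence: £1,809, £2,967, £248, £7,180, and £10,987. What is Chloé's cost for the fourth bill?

Claim 1 (£1,809): £1,263 finishes the deductible; £546 goes to coinsurance; 25% of £546 = £136.50. Patient owes £1,399.50 (running OOP £1,399.50).
Claim 2 (£2,967): deductible met; 25% of £2,967 = £741.75. Cost to patient: £741.75. OOP to date £2,141.25.
Claim 3 (£248): deductible already satisfied, so patient's share is 25% × £248 = £62. Patient owes £62 (running OOP £2,203.25).
Claim 4 (£7,180): deductible already satisfied, so patient's share is 25% × £7,180 = £1,795. Patient owes £1,795 (running OOP £3,998.25).

£1,795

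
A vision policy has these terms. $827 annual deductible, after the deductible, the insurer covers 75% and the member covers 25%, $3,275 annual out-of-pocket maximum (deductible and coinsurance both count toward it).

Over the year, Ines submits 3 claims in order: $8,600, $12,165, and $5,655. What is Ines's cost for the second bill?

$504.75

Bill 1, $8,600: $827 to deductible, leaving $7,773; member's 25% is $1,943.25. Member owes $2,770.25 (running OOP $2,770.25).
Bill 2, $12,165: 25% coinsurance on $12,165 = $3,041.25. Adding that to $2,770.25 gives $5,811.50, past the $3,275 cap; member pays only $3,275 − $2,770.25 = $504.75.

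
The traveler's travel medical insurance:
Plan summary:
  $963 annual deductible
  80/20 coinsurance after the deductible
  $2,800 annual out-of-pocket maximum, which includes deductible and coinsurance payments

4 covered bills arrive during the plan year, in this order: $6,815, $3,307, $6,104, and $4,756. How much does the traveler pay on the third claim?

$5.20

Claim 1 — $6,815: $963 finishes the deductible; $5,852 goes to coinsurance; 20% of $5,852 = $1,170.40. Traveler pays $2,133.40; OOP now $2,133.40.
Claim 2 — $3,307: 20% coinsurance on $3,307 = $661.40. Traveler owes $661.40 (running OOP $2,794.80).
Claim 3 — $6,104: 20% coinsurance on $6,104 = $1,220.80. Adding that to $2,794.80 gives $4,015.60, past the $2,800 cap; traveler pays only $2,800 − $2,794.80 = $5.20.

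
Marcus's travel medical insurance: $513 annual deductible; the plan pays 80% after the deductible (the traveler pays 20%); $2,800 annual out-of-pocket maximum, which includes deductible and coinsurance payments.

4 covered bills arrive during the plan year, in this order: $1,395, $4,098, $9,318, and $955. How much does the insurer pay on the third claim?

$8,027

Claim 1 ($1,395): $513 finishes the deductible; $882 goes to coinsurance; traveler's 20% is $176.40. Cost to traveler: $689.40. OOP to date $689.40. Insurer: $1,395 − $689.40 = $705.60.
Claim 2 ($4,098): 20% coinsurance on $4,098 = $819.60. Traveler pays $819.60; OOP now $1,509. Insurer: $4,098 − $819.60 = $3,278.40.
Claim 3 ($9,318): 20% coinsurance on $9,318 = $1,863.60. OOP would hit $3,372.60 > $2,800, so the cap limits the traveler to $2,800 − $1,509 = $1,291. Insurer: $9,318 − $1,291 = $8,027.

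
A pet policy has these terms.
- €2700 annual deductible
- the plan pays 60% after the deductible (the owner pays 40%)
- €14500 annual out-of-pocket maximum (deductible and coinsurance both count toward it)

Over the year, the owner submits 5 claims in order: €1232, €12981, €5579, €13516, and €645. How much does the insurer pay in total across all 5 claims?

€19453

Bill 1, €1232: fully absorbed by the deductible. Owner pays €1232; OOP now €1232. Insurer: €1232 − €1232 = €0.
Bill 2, €12981: €1468 finishes the deductible; €11513 goes to coinsurance; owner's 40% is €4605.20. Owner pays €6073.20; OOP now €7305.20. Insurer: €12981 − €6073.20 = €6907.80.
Bill 3, €5579: deductible met; 40% of €5579 = €2231.60. Cost to owner: €2231.60. OOP to date €9536.80. Plan pays €5579 − €2231.60 = €3347.40.
Bill 4, €13516: deductible met; 40% of €13516 = €5406.40. OOP would hit €14943.20 > €14500, so the cap limits the owner to €14500 − €9536.80 = €4963.20. Plan pays €13516 − €4963.20 = €8552.80.
Bill 5, €645: deductible already satisfied, so owner's share is 40% × €645 = €258. That would push OOP to €14758, over the €14500 cap, so owner pays €14500 − €14500 = €0. Plan pays €645 − €0 = €645.
Insurer total = bills − owner's total = €33953 − €14500 = €19453.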